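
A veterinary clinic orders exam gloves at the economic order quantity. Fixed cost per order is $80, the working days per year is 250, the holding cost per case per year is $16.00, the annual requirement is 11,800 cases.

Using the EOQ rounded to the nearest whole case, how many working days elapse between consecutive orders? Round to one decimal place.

7.3 days

2DS/H = 2·11,800·80/16 = 118,000.00
EOQ = √118,000.00 ≈ 343.51 → Q = 344 cases
Cycle time = (working days × Q)/D = (250 × 344) / 11,800 = 7.288 days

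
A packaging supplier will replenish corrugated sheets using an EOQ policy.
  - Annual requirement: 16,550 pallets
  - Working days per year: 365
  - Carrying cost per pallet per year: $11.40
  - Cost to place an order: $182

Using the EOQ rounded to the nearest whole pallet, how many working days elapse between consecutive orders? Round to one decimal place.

EOQ = √(2DS/H) = √(2 × 16,550 × 182 / 11.4)
    = √(528,438.60) ≈ 726.94 → Q = 727 pallets
Cycle time = (working days × Q)/D = (365 × 727) / 16,550 = 16.034 days

16.0 days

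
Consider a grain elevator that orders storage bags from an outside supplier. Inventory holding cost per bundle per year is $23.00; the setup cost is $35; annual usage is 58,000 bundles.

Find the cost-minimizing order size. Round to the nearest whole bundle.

EOQ = √(2DS/H) = √(2 × 58,000 × 35 / 23)
    = √(176,521.74) ≈ 420.14

420 bundles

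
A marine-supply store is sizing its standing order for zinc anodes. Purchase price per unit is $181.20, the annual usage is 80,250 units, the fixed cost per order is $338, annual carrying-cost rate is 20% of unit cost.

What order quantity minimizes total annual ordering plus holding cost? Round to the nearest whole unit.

Carrying cost H = $181.2 × 20% = $36.2400/unit/yr
Optimal lot size Q* = (2 × 80,250 × $338 / $36.24)^½ ≈ 1,223.49

1,223 units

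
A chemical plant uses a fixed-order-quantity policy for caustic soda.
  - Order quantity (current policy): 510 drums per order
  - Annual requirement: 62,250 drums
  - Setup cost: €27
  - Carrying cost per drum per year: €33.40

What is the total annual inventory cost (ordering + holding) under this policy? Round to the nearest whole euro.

€11,813

Orders/yr = 62,250/510 = 122.059; ordering cost = 122.059 × €27 = €3,295.59
Average inventory = 510/2 = 255; holding cost = 255 × €33.4 = €8,517.00
Total = €3,295.59 + €8,517.00 = €11,812.59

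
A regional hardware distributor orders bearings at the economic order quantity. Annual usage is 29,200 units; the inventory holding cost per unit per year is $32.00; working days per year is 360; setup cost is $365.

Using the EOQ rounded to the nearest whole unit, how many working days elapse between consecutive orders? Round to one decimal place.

10.1 days

Q* = √(2·D·S / H) = √(2·29,200·365 / 32) = √666,125.0 ≈ 816.16 → Q = 816 units
Cycle time = (working days × Q)/D = (360 × 816) / 29,200 = 10.060 days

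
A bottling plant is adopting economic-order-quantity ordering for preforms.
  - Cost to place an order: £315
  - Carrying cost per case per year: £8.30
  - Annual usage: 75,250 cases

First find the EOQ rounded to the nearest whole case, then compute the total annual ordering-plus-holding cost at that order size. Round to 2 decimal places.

£19,836.39

EOQ = √(2DS/H) = √(2 × 75,250 × 315 / 8.3)
    = √(5,711,746.99) ≈ 2,389.93 → Q = 2,390 cases
Orders/yr = 75,250/2,390 = 31.485; ordering cost = 31.485 × £315 = £9,917.89
Average inventory = 2,390/2 = 1195; holding cost = 1195 × £8.3 = £9,918.50
Total = £9,917.89 + £9,918.50 = £19,836.39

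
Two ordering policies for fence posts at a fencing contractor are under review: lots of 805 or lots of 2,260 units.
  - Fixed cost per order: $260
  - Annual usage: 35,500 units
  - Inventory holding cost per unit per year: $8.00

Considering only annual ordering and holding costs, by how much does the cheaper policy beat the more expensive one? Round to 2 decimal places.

Annual cost at Q: ordering D·S/Q plus holding Q·H/2.
TC(805) = (35,500/805)×260 + (805/2)×8 = $14,685.84
TC(2,260) = (35,500/2,260)×260 + (2,260/2)×8 = $13,124.07
Cheaper: Q = 2,260.  Difference = $1,561.77

$1,561.77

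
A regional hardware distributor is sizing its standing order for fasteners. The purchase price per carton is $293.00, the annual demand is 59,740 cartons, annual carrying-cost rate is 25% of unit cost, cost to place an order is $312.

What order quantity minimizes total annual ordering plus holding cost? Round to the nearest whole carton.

Carrying cost H = $293 × 25% = $73.2500/carton/yr
EOQ = √(2DS/H) = √(2 × 59,740 × 312 / 73.25)
    = √(508,911.40) ≈ 713.38

713 cartons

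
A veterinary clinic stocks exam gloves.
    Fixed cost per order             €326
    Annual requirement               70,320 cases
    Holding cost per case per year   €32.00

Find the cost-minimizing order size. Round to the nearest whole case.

1,197 cases

Optimal lot size Q* = (2 × 70,320 × €326 / €32)^½ ≈ 1,196.98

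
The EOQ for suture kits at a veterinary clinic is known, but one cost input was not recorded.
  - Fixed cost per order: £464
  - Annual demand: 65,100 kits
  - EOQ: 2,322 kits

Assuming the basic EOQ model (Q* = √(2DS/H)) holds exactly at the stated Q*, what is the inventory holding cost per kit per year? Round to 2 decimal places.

£11.20

EOQ relation: Q² = 2DS/H, so rearrange for the unknown.
H = 2DS / Q² = 2 × 65,100 × 464 / 2,322² = 11.2048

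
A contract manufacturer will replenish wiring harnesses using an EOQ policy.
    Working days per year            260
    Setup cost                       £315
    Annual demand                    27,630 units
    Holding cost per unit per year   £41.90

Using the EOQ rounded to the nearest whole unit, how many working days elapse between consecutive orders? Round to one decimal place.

EOQ = √(2DS/H) = √(2 × 27,630 × 315 / 41.9)
    = √(415,439.14) ≈ 644.55 → Q = 645 units
Cycle time = (working days × Q)/D = (260 × 645) / 27,630 = 6.069 days

6.1 days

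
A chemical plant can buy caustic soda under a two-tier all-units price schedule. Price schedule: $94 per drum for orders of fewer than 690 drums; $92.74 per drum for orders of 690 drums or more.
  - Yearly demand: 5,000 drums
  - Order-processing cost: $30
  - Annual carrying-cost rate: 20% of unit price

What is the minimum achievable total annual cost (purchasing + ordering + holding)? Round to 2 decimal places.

H₁ = 20%×$94 = $18.8000;  H₂ = 20%×$92.74 = $18.5480
EOQ₁ = √(2×5,000×30/18.8000) = 126.32  (< 690, feasible at tier 1)
EOQ₂ = √(2×5,000×30/18.5480) = 127.18  (< 690 → use Q = 690 at tier-2 price)
TC(tier 1 (EOQ₁), Q≈126.3) = $472,374.87
TC(tier 2, Q≈690.0) = $470,316.45
Minimum at tier 2: $470,316.45

$470,316.45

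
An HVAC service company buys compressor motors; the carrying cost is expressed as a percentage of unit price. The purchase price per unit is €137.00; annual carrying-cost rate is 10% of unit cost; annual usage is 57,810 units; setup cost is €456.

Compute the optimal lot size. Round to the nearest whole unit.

1,962 units

Holding cost per unit per year: H = 10% × €137 = €13.7000
2DS/H = 2·57,810·456/13.7 = 3,848,373.72
EOQ = √3,848,373.72 ≈ 1,961.73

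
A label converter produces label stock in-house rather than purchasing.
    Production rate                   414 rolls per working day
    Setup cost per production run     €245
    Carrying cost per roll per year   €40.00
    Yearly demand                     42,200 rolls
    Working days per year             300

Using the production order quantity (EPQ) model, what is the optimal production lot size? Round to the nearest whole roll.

885 rolls

Daily demand d = 42,200/300 = 140.667; p = 414; 1 − d/p = 0.66023
EPQ = √(2DS / (H(1 − d/p)))
    = √(2 × 42,200 × 245 / (40 × 0.66023)) ≈ 884.87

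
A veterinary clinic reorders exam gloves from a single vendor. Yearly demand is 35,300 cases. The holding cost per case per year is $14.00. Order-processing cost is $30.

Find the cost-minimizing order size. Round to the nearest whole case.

2DS/H = 2·35,300·30/14 = 151,285.71
EOQ = √151,285.71 ≈ 388.95

389 cases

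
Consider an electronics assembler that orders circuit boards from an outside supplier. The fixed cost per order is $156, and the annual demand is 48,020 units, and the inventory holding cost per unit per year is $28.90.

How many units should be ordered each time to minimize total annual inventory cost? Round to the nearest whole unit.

720 units

Q* = √(2·D·S / H) = √(2·48,020·156 / 28.9) = √518,416.6 ≈ 720.01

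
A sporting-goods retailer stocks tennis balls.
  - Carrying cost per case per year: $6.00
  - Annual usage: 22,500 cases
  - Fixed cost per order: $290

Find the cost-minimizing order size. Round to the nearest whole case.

1,475 cases

Q* = √(2·D·S / H) = √(2·22,500·290 / 6) = √2,175,000.0 ≈ 1,474.79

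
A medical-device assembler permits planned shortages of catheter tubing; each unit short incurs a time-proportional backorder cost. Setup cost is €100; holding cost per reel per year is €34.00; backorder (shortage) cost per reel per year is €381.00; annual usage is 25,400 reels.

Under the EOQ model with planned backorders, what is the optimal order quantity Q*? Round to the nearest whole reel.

403 reels

Q* = √(2DS/H) · √((H + b)/b)
   = √(2 × 25,400 × 100 / 34) · √((34 + 381) / 381)
   = 386.538 × 1.0437 ≈ 403.42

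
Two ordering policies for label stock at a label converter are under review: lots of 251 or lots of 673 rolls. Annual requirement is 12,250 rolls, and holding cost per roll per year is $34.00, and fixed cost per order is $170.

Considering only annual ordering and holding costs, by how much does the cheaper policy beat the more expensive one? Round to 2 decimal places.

$1,971.54

Annual cost at Q: ordering D·S/Q plus holding Q·H/2.
TC(251) = (12,250/251)×170 + (251/2)×34 = $12,563.81
TC(673) = (12,250/673)×170 + (673/2)×34 = $14,535.35
Cheaper: Q = 251.  Difference = $1,971.54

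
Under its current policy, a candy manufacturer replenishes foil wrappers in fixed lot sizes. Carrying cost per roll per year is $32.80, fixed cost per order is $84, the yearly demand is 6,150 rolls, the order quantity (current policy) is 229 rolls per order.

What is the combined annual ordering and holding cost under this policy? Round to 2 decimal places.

$6,011.50

Annual ordering cost = (D/Q)·S = (6,150/229) × 84 = $2,255.90
Annual holding cost  = (Q/2)·H = (229/2) × 32.8 = $3,755.60
Total = $2,255.90 + $3,755.60 = $6,011.50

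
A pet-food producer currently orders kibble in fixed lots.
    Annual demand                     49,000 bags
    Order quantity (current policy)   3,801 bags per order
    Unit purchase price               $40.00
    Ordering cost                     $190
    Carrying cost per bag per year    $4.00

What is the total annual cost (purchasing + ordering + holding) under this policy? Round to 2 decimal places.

Orders/yr = 49,000/3,801 = 12.891; ordering cost = 12.891 × $190 = $2,449.36
Average inventory = 3,801/2 = 1900.5; holding cost = 1900.5 × $4 = $7,602.00
Purchase cost = D·C = 49,000 × 40 = $1,960,000.00
Total = $2,449.36 + $7,602.00 + $1,960,000.00 = $1,970,051.36

$1,970,051.36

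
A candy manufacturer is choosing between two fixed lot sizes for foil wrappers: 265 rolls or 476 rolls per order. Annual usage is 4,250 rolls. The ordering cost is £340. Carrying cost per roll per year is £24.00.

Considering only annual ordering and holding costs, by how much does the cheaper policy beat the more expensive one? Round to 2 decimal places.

£114.88

Annual cost at Q: ordering D·S/Q plus holding Q·H/2.
TC(265) = (4,250/265)×340 + (265/2)×24 = £8,632.83
TC(476) = (4,250/476)×340 + (476/2)×24 = £8,747.71
|ΔTC| = |£8,632.83 − £8,747.71| = £114.88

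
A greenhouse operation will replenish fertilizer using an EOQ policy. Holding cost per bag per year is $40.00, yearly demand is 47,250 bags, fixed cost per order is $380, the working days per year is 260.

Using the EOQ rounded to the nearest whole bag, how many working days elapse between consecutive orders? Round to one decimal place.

5.2 days

2DS/H = 2·47,250·380/40 = 897,750.00
EOQ = √897,750.00 ≈ 947.50 → Q = 947 bags
Days between orders = 260 / (D/Q) = 260 / 49.894 ≈ 5.211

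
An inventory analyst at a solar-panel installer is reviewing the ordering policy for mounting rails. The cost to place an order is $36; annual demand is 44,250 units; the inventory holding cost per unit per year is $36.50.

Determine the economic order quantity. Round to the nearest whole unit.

295 units

Optimal lot size Q* = (2 × 44,250 × $36 / $36.5)^½ ≈ 295.44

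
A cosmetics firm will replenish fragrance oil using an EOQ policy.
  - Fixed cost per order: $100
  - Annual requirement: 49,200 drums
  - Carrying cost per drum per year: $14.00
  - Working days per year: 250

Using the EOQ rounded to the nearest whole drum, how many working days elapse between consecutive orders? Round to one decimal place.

4.3 days

Optimal lot size Q* = (2 × 49,200 × $100 / $14)^½ ≈ 838.37 → Q = 838 drums
T = Q/D × 250 days = 838/49,200 × 250 = 4.258 days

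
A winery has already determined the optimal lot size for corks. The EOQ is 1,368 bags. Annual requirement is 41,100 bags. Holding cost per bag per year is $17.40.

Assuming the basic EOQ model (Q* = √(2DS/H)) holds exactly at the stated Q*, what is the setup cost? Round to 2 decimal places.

$396.14

EOQ relation: Q² = 2DS/H, so rearrange for the unknown.
S = Q²H / (2D) = 1,368² × 17.4 / (2 × 41,100) = 396.1408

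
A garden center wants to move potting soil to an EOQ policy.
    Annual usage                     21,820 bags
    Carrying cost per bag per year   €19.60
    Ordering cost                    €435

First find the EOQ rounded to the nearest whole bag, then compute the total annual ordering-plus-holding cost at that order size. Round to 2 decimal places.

Optimal lot size Q* = (2 × 21,820 × €435 / €19.6)^½ ≈ 984.14 → Q = 984 bags
Annual ordering cost = (D/Q)·S = (21,820/984) × 435 = €9,646.04
Annual holding cost  = (Q/2)·H = (984/2) × 19.6 = €9,643.20
Total = €9,646.04 + €9,643.20 = €19,289.24

€19,289.24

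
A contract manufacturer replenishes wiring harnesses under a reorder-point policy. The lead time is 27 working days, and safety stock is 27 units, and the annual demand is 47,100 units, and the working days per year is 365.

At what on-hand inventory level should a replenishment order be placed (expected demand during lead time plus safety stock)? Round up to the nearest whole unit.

3,512 units

Daily demand d = 47,100 / 365 = 129.041 units/day
Demand during lead time = 129.041 × 27 = 3,484.11
Reorder point = 3,484.11 + 27 = 3,511.11 → round up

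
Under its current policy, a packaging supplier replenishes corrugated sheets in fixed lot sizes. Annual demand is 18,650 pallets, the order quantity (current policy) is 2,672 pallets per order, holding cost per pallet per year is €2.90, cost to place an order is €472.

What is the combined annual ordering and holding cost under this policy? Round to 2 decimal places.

€7,168.86

Ordering: D/Q × S = 18,650/2,672 × €472 = €3,294.46
Holding:  Q/2 × H = 2,672/2 × €2.9 = €3,874.40
Total = €3,294.46 + €3,874.40 = €7,168.86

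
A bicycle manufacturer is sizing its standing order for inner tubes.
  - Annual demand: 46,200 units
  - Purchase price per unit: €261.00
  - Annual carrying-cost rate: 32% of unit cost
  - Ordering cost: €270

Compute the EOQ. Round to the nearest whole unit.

547 units

Holding cost per unit per year: H = 32% × €261 = €83.5200
2DS/H = 2·46,200·270/83.52 = 298,706.90
EOQ = √298,706.90 ≈ 546.54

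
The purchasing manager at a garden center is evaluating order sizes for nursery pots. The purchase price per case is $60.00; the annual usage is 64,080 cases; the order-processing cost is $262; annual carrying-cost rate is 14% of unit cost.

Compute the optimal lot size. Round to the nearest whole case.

H = i·C = 0.14 × $60 = $8.4000 per case-year
Q* = √(2·D·S / H) = √(2·64,080·262 / 8.4) = √3,997,371.4 ≈ 1,999.34

1,999 cases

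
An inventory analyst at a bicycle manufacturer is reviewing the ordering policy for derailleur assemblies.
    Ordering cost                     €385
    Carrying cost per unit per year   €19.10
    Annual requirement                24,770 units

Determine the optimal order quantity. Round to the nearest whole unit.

999 units

Q* = √(2·D·S / H) = √(2·24,770·385 / 19.1) = √998,581.2 ≈ 999.29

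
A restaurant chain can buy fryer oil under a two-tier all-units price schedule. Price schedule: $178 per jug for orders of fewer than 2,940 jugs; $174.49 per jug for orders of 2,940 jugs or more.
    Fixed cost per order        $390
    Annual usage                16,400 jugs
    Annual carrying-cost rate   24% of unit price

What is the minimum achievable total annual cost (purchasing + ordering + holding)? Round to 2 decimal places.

$2,925,371.58

H₁ = 24%×$178 = $42.7200;  H₂ = 24%×$174.49 = $41.8776
EOQ₁ = √(2×16,400×390/42.7200) = 547.21  (< 2,940, feasible at tier 1)
EOQ₂ = √(2×16,400×390/41.8776) = 552.69  (< 2,940 → use Q = 2,940 at tier-2 price)
TC(tier 1 (EOQ₁), Q≈547.2) = $2,942,576.79
TC(tier 2, Q≈2,940.0) = $2,925,371.58
Minimum at tier 2: $2,925,371.58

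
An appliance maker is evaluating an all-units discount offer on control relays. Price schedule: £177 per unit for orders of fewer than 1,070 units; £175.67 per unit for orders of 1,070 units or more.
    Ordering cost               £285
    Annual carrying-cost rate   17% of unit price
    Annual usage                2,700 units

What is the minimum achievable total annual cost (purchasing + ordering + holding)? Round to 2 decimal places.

H₁ = 17%×£177 = £30.0900;  H₂ = 17%×£175.67 = £29.8639
EOQ₁ = √(2×2,700×285/30.0900) = 226.16  (< 1,070, feasible at tier 1)
EOQ₂ = √(2×2,700×285/29.8639) = 227.01  (< 1,070 → use Q = 1,070 at tier-2 price)
TC(tier 1 (EOQ₁), Q≈226.2) = £484,705.04
TC(tier 2, Q≈1,070.0) = £491,005.35
Minimum at tier 1 (EOQ₁): £484,705.04

£484,705.04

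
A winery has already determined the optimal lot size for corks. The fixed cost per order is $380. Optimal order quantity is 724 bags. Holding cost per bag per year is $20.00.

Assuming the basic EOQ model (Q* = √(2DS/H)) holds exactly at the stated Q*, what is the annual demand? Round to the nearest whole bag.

From Q* = √(2DS/H) ⇒ Q*² = 2DS/H.
D = Q²H / (2S) = 724² × 20 / (2 × 380) = 13,794.11

13,794 bags per year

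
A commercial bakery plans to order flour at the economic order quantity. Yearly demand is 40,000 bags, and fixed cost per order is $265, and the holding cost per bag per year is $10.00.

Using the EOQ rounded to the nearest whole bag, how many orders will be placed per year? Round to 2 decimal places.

2DS/H = 2·40,000·265/10 = 2,120,000.00
EOQ = √2,120,000.00 ≈ 1,456.02 → Q = 1,456
Orders per year = D/Q = 40,000 / 1,456 = 27.473

27.47 orders per year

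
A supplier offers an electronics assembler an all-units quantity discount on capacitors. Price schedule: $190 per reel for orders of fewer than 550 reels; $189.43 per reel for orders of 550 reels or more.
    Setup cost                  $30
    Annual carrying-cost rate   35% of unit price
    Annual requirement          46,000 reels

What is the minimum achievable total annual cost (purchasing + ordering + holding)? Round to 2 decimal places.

H₁ = 35%×$190 = $66.5000;  H₂ = 35%×$189.43 = $66.3005
EOQ₁ = √(2×46,000×30/66.5000) = 203.72  (< 550, feasible at tier 1)
EOQ₂ = √(2×46,000×30/66.3005) = 204.03  (< 550 → use Q = 550 at tier-2 price)
TC(tier 1 (EOQ₁), Q≈203.7) = $8,753,547.69
TC(tier 2, Q≈550.0) = $8,734,521.73
Minimum at tier 2: $8,734,521.73

$8,734,521.73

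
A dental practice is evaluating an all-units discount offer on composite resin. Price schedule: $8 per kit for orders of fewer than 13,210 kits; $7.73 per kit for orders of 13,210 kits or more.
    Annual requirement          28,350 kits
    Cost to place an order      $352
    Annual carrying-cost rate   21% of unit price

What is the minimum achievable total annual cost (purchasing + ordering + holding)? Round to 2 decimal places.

$230,622.82

H₁ = 21%×$8 = $1.6800;  H₂ = 21%×$7.73 = $1.6233
EOQ₁ = √(2×28,350×352/1.6800) = 3,446.74  (< 13,210, feasible at tier 1)
EOQ₂ = √(2×28,350×352/1.6233) = 3,506.42  (< 13,210 → use Q = 13,210 at tier-2 price)
TC(tier 1 (EOQ₁), Q≈3,446.7) = $232,590.52
TC(tier 2, Q≈13,210.0) = $230,622.82
Minimum at tier 2: $230,622.82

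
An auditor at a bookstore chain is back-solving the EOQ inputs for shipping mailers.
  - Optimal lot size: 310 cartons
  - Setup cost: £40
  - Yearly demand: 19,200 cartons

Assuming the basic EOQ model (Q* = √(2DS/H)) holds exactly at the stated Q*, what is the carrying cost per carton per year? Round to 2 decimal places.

Since Q* = (2DS/H)^½, squaring gives Q*²·H = 2DS.
H = 2DS / Q² = 2 × 19,200 × 40 / 310² = 15.9834

£15.98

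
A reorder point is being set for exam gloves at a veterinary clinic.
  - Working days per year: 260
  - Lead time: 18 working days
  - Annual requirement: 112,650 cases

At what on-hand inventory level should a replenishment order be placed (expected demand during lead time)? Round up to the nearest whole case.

7,799 cases

Daily demand d = 112,650 / 260 = 433.269 cases/day
Demand during lead time = 433.269 × 18 = 7,798.85
Reorder point = 7,798.85 → round up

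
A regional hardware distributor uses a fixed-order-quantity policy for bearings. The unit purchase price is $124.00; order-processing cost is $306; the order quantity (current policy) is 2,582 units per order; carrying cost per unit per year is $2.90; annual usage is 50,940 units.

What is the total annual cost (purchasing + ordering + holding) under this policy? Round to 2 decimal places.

Orders/yr = 50,940/2,582 = 19.729; ordering cost = 19.729 × $306 = $6,037.04
Average inventory = 2,582/2 = 1291; holding cost = 1291 × $2.9 = $3,743.90
Purchase cost = D·C = 50,940 × 124 = $6,316,560.00
Total = $6,037.04 + $3,743.90 + $6,316,560.00 = $6,326,340.94

$6,326,340.94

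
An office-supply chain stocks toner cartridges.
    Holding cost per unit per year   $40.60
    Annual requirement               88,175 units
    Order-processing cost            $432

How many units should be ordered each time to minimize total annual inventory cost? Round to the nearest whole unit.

1,370 units

EOQ = √(2DS/H) = √(2 × 88,175 × 432 / 40.6)
    = √(1,876,433.50) ≈ 1,369.83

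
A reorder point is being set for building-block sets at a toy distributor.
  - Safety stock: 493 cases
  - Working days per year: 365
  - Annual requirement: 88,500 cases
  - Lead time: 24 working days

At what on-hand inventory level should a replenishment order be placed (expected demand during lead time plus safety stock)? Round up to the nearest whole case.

6,313 cases

Daily demand d = 88,500 / 365 = 242.466 cases/day
Demand during lead time = 242.466 × 24 = 5,819.18
Reorder point = 5,819.18 + 493 = 6,312.18 → round up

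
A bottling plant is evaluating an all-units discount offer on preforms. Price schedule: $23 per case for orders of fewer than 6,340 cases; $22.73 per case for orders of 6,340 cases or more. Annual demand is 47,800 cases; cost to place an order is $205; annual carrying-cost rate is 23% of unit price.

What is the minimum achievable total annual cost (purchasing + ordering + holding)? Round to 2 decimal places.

$1,104,612.03

H₁ = 23%×$23 = $5.2900;  H₂ = 23%×$22.73 = $5.2279
EOQ₁ = √(2×47,800×205/5.2900) = 1,924.77  (< 6,340, feasible at tier 1)
EOQ₂ = √(2×47,800×205/5.2279) = 1,936.16  (< 6,340 → use Q = 6,340 at tier-2 price)
TC(tier 1 (EOQ₁), Q≈1,924.8) = $1,109,582.01
TC(tier 2, Q≈6,340.0) = $1,104,612.03
Minimum at tier 2: $1,104,612.03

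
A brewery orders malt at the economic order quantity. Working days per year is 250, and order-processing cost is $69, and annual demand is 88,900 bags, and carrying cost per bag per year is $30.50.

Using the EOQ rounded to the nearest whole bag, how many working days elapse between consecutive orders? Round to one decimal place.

1.8 days

2DS/H = 2·88,900·69/30.5 = 402,236.07
EOQ = √402,236.07 ≈ 634.22 → Q = 634 bags
Cycle time = (working days × Q)/D = (250 × 634) / 88,900 = 1.783 days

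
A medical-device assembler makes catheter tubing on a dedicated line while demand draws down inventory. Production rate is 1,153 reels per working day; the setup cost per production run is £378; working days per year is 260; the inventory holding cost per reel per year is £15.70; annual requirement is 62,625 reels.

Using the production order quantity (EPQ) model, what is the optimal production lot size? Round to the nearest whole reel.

1,952 reels

Daily demand d = 62,625/260 = 240.865; p = 1153; 1 − d/p = 0.79110
EPQ = √(2DS / (H(1 − d/p)))
    = √(2 × 62,625 × 378 / (15.7 × 0.79110)) ≈ 1,952.41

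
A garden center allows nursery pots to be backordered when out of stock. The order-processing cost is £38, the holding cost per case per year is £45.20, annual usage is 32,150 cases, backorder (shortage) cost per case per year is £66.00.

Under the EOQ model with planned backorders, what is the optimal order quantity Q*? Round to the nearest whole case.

Q* = √(2DS/H) · √((H + b)/b)
   = √(2 × 32,150 × 38 / 45.2) · √((45.2 + 66) / 66)
   = 232.503 × 1.2980 ≈ 301.79

302 cases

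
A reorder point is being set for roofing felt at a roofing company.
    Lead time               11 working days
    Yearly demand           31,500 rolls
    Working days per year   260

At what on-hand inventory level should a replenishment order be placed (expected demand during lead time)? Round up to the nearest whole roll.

1,333 rolls

Daily demand d = 31,500 / 260 = 121.154 rolls/day
Demand during lead time = 121.154 × 11 = 1,332.69
Reorder point = 1,332.69 → round up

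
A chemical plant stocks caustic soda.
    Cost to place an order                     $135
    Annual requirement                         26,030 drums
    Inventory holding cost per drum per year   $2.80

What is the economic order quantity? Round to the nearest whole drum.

1,584 drums

EOQ = √(2DS/H) = √(2 × 26,030 × 135 / 2.8)
    = √(2,510,035.71) ≈ 1,584.31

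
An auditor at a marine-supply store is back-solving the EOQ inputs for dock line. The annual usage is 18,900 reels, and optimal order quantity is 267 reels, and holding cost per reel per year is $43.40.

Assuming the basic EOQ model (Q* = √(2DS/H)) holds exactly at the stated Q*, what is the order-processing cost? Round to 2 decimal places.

Since Q* = (2DS/H)^½, squaring gives Q*²·H = 2DS.
S = Q²H / (2D) = 267² × 43.4 / (2 × 18,900) = 81.8503

$81.85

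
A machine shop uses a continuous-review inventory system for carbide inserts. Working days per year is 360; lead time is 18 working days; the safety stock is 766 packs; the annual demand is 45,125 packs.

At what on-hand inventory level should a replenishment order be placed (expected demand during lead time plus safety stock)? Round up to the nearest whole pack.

Daily demand d = 45,125 / 360 = 125.347 packs/day
Demand during lead time = 125.347 × 18 = 2,256.25
Reorder point = 2,256.25 + 766 = 3,022.25 → round up

3,023 packs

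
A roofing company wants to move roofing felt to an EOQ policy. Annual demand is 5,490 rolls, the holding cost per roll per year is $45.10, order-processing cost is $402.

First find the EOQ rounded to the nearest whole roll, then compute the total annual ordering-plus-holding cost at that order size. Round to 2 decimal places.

$14,109.20

EOQ = √(2DS/H) = √(2 × 5,490 × 402 / 45.1)
    = √(97,870.51) ≈ 312.84 → Q = 313 rolls
Orders/yr = 5,490/313 = 17.540; ordering cost = 17.540 × $402 = $7,051.05
Average inventory = 313/2 = 156.5; holding cost = 156.5 × $45.1 = $7,058.15
Total = $7,051.05 + $7,058.15 = $14,109.20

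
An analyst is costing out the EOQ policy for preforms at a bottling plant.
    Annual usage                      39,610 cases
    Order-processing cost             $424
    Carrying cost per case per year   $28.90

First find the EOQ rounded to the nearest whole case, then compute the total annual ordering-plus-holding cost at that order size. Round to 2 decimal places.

2DS/H = 2·39,610·424/28.9 = 1,162,258.82
EOQ = √1,162,258.82 ≈ 1,078.08 → Q = 1,078 cases
Ordering: D/Q × S = 39,610/1,078 × $424 = $15,579.44
Holding:  Q/2 × H = 1,078/2 × $28.9 = $15,577.10
Total = $15,579.44 + $15,577.10 = $31,156.54

$31,156.54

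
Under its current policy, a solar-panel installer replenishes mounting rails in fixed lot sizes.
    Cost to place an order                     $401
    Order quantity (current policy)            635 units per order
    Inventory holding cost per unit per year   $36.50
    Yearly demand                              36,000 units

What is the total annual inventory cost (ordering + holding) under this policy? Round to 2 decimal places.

Annual ordering cost = (D/Q)·S = (36,000/635) × 401 = $22,733.86
Annual holding cost  = (Q/2)·H = (635/2) × 36.5 = $11,588.75
Total = $22,733.86 + $11,588.75 = $34,322.61

$34,322.61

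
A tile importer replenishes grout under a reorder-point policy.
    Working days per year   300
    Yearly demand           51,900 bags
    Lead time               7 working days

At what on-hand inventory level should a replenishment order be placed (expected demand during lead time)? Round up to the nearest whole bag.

1,211 bags

Daily demand d = 51,900 / 300 = 173.000 bags/day
Demand during lead time = 173.000 × 7 = 1,211.00
Reorder point = 1,211.00 → round up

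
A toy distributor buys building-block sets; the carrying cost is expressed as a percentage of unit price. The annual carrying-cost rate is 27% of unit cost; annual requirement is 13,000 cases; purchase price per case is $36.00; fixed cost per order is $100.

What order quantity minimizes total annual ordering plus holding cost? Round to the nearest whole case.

H = i·C = 0.27 × $36 = $9.7200 per case-year
2DS/H = 2·13,000·100/9.72 = 267,489.71
EOQ = √267,489.71 ≈ 517.19

517 cases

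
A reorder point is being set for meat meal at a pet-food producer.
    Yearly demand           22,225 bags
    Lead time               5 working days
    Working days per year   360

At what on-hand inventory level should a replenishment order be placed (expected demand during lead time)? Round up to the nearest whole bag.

Daily demand d = 22,225 / 360 = 61.736 bags/day
Demand during lead time = 61.736 × 5 = 308.68
Reorder point = 308.68 → round up

309 bags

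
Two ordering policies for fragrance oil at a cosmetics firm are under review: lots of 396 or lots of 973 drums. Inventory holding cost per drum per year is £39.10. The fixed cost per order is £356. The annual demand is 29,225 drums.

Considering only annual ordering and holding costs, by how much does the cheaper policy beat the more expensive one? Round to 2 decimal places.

Annual cost at Q: ordering D·S/Q plus holding Q·H/2.
TC(396) = (29,225/396)×356 + (396/2)×39.1 = £34,014.78
TC(973) = (29,225/973)×356 + (973/2)×39.1 = £29,714.96
|ΔTC| = |£34,014.78 − £29,714.96| = £4,299.82

£4,299.82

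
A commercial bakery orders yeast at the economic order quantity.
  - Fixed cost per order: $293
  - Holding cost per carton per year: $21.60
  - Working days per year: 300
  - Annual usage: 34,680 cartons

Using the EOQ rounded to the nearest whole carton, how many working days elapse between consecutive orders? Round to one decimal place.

8.4 days

EOQ = √(2DS/H) = √(2 × 34,680 × 293 / 21.6)
    = √(940,855.56) ≈ 969.98 → Q = 970 cartons
Days between orders = 300 / (D/Q) = 300 / 35.753 ≈ 8.391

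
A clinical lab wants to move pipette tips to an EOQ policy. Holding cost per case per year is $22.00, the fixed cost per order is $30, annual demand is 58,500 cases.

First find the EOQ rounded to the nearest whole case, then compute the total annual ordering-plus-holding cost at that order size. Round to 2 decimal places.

$8,787.50

2DS/H = 2·58,500·30/22 = 159,545.45
EOQ = √159,545.45 ≈ 399.43 → Q = 399 cases
Ordering: D/Q × S = 58,500/399 × $30 = $4,398.50
Holding:  Q/2 × H = 399/2 × $22 = $4,389.00
Total = $4,398.50 + $4,389.00 = $8,787.50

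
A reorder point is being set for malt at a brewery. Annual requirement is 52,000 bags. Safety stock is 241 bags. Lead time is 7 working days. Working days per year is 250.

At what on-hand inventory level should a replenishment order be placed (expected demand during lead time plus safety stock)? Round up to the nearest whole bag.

1,697 bags

Daily demand d = 52,000 / 250 = 208.000 bags/day
Demand during lead time = 208.000 × 7 = 1,456.00
Reorder point = 1,456.00 + 241 = 1,697.00 → round up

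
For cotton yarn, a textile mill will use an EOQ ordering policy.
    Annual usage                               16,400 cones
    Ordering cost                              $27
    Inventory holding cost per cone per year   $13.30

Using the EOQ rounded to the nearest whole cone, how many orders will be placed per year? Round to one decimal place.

Q* = √(2·D·S / H) = √(2·16,400·27 / 13.3) = √66,586.5 ≈ 258.04 → Q = 258
Orders per year = D/Q = 16,400 / 258 = 63.566

63.6 orders per year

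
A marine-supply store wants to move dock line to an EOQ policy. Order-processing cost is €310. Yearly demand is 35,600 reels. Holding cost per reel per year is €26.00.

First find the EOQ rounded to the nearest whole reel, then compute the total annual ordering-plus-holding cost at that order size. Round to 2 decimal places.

€23,955.63

EOQ = √(2DS/H) = √(2 × 35,600 × 310 / 26)
    = √(848,923.08) ≈ 921.37 → Q = 921 reels
Ordering: D/Q × S = 35,600/921 × €310 = €11,982.63
Holding:  Q/2 × H = 921/2 × €26 = €11,973.00
Total = €11,982.63 + €11,973.00 = €23,955.63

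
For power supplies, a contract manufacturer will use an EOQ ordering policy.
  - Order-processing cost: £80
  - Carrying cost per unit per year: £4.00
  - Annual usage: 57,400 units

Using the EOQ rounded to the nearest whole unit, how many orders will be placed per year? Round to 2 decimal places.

37.89 orders per year

2DS/H = 2·57,400·80/4 = 2,296,000.00
EOQ = √2,296,000.00 ≈ 1,515.26 → Q = 1,515
N = D/Q = 57,400/1,515 ≈ 37.888 orders/yr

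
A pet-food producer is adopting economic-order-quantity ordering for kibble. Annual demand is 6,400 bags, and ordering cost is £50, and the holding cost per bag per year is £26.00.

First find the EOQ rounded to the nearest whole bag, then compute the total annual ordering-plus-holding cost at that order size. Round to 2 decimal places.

£4,079.22

2DS/H = 2·6,400·50/26 = 24,615.38
EOQ = √24,615.38 ≈ 156.89 → Q = 157 bags
Ordering: D/Q × S = 6,400/157 × £50 = £2,038.22
Holding:  Q/2 × H = 157/2 × £26 = £2,041.00
Total = £2,038.22 + £2,041.00 = £4,079.22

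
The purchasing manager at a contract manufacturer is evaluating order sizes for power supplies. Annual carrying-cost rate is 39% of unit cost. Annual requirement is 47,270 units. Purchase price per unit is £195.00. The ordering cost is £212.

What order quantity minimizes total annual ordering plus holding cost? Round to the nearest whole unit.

513 units

Carrying cost H = £195 × 39% = £76.0500/unit/yr
2DS/H = 2·47,270·212/76.05 = 263,543.46
EOQ = √263,543.46 ≈ 513.36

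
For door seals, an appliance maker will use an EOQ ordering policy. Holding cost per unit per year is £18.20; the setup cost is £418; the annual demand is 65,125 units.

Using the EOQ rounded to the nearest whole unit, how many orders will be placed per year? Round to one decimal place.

37.6 orders per year

Q* = √(2·D·S / H) = √(2·65,125·418 / 18.2) = √2,991,456.0 ≈ 1,729.58 → Q = 1,730
Orders per year = D/Q = 65,125 / 1,730 = 37.645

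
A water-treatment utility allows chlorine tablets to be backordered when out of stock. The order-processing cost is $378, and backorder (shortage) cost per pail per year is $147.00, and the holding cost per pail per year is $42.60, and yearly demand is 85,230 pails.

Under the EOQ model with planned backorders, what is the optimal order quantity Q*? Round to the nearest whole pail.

Basic EOQ = √(2·85,230·378/42.6) = 1,229.851
Backorder adjustment √((H+b)/b) = √((42.6+147)/147) = 1.1357
Q* = 1,229.851 × 1.1357 ≈ 1,396.73

1,397 pails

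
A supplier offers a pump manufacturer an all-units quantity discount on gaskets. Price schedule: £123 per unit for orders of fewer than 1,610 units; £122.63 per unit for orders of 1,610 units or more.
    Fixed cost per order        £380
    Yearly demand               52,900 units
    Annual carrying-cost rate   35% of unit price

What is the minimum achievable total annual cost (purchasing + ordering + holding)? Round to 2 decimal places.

£6,534,163.72

H₁ = 35%×£123 = £43.0500;  H₂ = 35%×£122.63 = £42.9205
EOQ₁ = √(2×52,900×380/43.0500) = 966.38  (< 1,610, feasible at tier 1)
EOQ₂ = √(2×52,900×380/42.9205) = 967.84  (< 1,610 → use Q = 1,610 at tier-2 price)
TC(tier 1 (EOQ₁), Q≈966.4) = £6,548,302.67
TC(tier 2, Q≈1,610.0) = £6,534,163.72
Minimum at tier 2: £6,534,163.72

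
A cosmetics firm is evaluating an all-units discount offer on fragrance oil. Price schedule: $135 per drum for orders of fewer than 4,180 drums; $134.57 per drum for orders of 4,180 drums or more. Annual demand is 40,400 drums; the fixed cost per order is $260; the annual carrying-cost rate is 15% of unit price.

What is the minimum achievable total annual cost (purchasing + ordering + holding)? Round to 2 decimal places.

$5,474,625.52

H₁ = 15%×$135 = $20.2500;  H₂ = 15%×$134.57 = $20.1855
EOQ₁ = √(2×40,400×260/20.2500) = 1,018.54  (< 4,180, feasible at tier 1)
EOQ₂ = √(2×40,400×260/20.1855) = 1,020.17  (< 4,180 → use Q = 4,180 at tier-2 price)
TC(tier 1 (EOQ₁), Q≈1,018.5) = $5,474,625.52
TC(tier 2, Q≈4,180.0) = $5,481,328.61
Minimum at tier 1 (EOQ₁): $5,474,625.52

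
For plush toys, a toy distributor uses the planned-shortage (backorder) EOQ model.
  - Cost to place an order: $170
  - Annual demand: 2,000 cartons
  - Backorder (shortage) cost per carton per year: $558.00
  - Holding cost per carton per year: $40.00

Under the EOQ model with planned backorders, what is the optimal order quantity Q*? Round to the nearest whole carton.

Q* = √(2DS/H) · √((H + b)/b)
   = √(2 × 2,000 × 170 / 40) · √((40 + 558) / 558)
   = 130.384 × 1.0352 ≈ 134.98

135 cartons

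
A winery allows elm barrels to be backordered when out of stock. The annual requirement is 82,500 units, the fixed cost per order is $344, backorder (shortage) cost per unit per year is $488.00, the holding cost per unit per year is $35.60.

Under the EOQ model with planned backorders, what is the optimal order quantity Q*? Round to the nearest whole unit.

1,308 units

Q* = √(2DS/H) · √((H + b)/b)
   = √(2 × 82,500 × 344 / 35.6) · √((35.6 + 488) / 488)
   = 1,262.688 × 1.0358 ≈ 1,307.93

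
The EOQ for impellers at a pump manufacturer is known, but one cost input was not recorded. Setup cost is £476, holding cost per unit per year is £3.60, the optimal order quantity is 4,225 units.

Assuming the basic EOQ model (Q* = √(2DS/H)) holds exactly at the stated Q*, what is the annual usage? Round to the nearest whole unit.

Since Q* = (2DS/H)^½, squaring gives Q*²·H = 2DS.
D = Q²H / (2S) = 4,225² × 3.6 / (2 × 476) = 67,502.36

67,502 units per year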